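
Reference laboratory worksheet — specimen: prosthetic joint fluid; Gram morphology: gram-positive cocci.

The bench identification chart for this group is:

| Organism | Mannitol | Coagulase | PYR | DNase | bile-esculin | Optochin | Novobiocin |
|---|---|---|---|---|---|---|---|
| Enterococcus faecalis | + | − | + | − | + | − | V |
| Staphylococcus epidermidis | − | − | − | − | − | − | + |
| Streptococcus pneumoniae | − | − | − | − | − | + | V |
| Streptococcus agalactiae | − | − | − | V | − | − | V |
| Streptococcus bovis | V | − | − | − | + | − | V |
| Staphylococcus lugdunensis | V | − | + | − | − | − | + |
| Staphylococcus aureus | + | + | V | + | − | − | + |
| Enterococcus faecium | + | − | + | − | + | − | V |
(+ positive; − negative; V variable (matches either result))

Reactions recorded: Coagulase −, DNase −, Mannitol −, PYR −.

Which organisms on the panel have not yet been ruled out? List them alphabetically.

Mannitol −: excludes Enterococcus faecalis, Staphylococcus aureus, Enterococcus faecium — 5 left.
DNase −: all 5 remaining candidates are consistent.
Coagulase −: all 5 remaining candidates are consistent.
PYR −: excludes Staphylococcus lugdunensis — 4 left.

Staphylococcus epidermidis, Streptococcus agalactiae, Streptococcus bovis, Streptococcus pneumoniae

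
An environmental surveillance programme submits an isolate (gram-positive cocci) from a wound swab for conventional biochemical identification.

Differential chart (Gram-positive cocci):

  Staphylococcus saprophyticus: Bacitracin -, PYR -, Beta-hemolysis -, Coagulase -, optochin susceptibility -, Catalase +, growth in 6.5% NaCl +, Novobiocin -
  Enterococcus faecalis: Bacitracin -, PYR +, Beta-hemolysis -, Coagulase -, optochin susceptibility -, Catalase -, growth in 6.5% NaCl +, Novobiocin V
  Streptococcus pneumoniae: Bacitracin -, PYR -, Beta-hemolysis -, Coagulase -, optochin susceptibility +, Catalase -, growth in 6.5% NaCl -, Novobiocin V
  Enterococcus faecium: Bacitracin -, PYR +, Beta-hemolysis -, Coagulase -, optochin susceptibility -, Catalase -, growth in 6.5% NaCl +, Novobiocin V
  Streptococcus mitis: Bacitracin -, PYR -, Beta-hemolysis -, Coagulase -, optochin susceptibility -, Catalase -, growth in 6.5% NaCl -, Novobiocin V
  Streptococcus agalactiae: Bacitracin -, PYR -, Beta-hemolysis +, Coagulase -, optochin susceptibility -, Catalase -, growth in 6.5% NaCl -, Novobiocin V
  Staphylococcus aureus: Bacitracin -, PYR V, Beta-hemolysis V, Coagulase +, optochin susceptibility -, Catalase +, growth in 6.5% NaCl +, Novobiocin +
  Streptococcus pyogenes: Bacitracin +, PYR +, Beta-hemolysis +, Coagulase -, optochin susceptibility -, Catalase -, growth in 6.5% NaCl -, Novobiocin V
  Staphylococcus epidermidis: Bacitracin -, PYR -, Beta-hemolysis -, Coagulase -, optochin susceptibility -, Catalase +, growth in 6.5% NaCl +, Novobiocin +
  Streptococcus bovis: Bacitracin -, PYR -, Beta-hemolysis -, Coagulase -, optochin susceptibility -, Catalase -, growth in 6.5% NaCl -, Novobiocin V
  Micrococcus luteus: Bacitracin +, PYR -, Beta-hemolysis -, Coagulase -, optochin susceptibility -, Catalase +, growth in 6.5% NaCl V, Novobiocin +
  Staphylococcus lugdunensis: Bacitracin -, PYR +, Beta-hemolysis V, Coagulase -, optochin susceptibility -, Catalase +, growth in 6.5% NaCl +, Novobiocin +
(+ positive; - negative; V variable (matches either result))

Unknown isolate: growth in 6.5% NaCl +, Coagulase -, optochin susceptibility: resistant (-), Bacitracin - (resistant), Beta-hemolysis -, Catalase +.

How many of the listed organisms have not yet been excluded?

3

optochin susceptibility -: excludes Streptococcus pneumoniae — 11 left.
Catalase +: excludes 6 organisms — 5 left.
growth in 6.5% NaCl +: all 5 remaining candidates are consistent.
Beta-hemolysis -: all 5 remaining candidates are consistent.
Bacitracin -: excludes Micrococcus luteus — 4 left.
Coagulase -: excludes Staphylococcus aureus — 3 left.
Still consistent: Staphylococcus epidermidis, Staphylococcus lugdunensis, Staphylococcus saprophyticus.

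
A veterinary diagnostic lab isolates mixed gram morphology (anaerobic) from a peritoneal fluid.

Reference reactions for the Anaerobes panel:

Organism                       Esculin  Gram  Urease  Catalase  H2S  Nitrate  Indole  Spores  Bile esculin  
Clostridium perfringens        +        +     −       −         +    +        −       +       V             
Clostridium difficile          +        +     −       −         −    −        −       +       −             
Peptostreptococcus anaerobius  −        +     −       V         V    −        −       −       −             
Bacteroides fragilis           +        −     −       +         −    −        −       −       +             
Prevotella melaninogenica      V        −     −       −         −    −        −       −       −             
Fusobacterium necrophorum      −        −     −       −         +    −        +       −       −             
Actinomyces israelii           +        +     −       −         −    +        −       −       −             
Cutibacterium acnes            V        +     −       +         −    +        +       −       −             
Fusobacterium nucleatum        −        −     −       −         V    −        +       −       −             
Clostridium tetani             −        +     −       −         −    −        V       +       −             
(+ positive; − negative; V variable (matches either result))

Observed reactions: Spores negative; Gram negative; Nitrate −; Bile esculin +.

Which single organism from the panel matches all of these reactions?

Bile esculin +: excludes 8 organisms — 2 left.
Nitrate −: excludes Clostridium perfringens — 1 left.
Gram −: the one remaining candidate is consistent.
Spores −: the one remaining candidate is consistent.

Bacteroides fragilis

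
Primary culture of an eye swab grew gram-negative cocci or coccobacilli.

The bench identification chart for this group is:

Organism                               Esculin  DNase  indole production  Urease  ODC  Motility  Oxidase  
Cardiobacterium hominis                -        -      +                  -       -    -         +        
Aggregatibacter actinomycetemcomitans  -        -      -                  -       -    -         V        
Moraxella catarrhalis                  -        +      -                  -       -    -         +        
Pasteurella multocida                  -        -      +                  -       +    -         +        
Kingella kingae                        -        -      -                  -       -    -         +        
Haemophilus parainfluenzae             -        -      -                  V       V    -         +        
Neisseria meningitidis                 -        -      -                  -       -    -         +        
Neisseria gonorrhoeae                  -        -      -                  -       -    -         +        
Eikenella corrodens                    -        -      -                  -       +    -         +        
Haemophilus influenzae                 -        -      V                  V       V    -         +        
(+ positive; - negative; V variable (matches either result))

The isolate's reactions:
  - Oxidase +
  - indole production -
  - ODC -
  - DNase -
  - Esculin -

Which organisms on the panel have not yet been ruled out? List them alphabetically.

Aggregatibacter actinomycetemcomitans, Haemophilus influenzae, Haemophilus parainfluenzae, Kingella kingae, Neisseria gonorrhoeae, Neisseria meningitidis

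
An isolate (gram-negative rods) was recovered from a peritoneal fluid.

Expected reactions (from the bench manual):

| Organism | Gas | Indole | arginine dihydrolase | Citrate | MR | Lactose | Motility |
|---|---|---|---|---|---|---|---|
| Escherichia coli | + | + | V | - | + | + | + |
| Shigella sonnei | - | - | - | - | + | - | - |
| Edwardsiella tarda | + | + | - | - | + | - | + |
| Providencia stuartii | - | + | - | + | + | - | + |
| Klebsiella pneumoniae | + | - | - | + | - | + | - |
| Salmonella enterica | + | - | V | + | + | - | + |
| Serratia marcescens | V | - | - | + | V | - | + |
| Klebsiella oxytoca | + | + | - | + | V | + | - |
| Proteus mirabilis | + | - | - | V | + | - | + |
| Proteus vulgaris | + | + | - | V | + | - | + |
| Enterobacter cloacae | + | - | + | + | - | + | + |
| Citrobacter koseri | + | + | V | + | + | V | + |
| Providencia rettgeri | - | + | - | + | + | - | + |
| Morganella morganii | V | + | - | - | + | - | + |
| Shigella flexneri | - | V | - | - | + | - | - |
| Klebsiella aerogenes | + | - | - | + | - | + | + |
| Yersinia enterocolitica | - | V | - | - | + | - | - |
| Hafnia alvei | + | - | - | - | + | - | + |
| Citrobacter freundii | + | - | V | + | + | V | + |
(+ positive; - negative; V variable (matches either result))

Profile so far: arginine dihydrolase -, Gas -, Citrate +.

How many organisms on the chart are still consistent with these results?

Gas -: excludes 12 organisms — 7 left.
Citrate +: excludes Shigella sonnei, Morganella morganii, Shigella flexneri, Yersinia enterocolitica — 3 left.
arginine dihydrolase -: all 3 remaining candidates are consistent.
Still consistent: Providencia rettgeri, Providencia stuartii, Serratia marcescens.

3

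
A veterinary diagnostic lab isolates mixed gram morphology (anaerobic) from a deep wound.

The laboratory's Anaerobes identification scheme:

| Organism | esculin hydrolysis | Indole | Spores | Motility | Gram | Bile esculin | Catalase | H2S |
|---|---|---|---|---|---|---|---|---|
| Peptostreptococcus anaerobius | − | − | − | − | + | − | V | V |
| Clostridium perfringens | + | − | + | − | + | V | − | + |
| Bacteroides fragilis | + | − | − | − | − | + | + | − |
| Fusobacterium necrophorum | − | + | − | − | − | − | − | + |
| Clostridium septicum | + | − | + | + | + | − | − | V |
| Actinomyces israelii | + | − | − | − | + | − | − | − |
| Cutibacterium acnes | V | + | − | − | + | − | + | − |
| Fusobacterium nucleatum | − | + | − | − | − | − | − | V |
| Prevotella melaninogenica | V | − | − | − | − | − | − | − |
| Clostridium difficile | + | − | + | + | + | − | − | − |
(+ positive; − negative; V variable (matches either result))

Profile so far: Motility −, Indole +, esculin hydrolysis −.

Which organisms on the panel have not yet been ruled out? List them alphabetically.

Cutibacterium acnes, Fusobacterium necrophorum, Fusobacterium nucleatum

Indole +: excludes 7 organisms — 3 left.
esculin hydrolysis −: all 3 remaining candidates are consistent.
Motility −: all 3 remaining candidates are consistent.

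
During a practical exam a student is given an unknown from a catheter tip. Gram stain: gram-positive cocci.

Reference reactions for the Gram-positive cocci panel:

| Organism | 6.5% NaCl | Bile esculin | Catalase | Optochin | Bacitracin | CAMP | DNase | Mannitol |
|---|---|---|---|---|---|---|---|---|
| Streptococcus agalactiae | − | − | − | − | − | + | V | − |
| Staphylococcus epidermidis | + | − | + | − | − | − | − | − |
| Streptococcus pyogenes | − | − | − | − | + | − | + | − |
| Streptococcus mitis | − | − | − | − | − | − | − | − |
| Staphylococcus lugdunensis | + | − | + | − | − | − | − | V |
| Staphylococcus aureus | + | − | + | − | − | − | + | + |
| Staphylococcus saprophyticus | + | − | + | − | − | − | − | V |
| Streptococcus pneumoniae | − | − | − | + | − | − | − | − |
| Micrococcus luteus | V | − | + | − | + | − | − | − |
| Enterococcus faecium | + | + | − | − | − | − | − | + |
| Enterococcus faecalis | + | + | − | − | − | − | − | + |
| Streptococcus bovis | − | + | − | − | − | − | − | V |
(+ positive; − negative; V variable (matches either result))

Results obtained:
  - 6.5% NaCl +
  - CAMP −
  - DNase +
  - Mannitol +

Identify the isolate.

CAMP −: excludes Streptococcus agalactiae — 11 left.
Mannitol +: excludes 5 organisms — 6 left.
DNase +: excludes 5 organisms — 1 left.
6.5% NaCl +: the one remaining candidate is consistent.

Staphylococcus aureus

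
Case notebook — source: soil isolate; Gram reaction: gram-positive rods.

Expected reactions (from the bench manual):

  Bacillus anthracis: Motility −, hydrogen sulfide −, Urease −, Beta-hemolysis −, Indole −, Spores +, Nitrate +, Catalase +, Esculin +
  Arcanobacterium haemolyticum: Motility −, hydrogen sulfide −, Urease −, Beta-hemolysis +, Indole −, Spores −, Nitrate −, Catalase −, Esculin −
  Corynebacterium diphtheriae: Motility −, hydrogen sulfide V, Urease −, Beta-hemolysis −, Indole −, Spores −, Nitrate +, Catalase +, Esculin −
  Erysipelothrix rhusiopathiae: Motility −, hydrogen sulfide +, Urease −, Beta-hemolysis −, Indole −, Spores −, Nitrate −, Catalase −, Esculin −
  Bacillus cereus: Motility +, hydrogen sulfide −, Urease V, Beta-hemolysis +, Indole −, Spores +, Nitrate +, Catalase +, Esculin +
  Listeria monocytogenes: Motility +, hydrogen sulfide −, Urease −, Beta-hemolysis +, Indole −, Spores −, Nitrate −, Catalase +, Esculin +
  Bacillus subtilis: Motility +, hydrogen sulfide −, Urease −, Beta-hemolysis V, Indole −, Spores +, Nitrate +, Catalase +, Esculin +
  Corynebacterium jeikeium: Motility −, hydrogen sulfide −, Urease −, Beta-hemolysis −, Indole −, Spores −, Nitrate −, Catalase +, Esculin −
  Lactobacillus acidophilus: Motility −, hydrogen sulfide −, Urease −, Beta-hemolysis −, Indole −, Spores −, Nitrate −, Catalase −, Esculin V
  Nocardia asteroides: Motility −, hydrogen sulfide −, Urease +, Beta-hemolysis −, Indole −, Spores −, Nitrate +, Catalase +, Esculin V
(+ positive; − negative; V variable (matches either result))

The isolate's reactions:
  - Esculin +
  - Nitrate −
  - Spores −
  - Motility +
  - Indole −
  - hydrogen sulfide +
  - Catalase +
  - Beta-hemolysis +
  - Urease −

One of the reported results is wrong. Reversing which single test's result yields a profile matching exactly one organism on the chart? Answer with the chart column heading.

hydrogen sulfide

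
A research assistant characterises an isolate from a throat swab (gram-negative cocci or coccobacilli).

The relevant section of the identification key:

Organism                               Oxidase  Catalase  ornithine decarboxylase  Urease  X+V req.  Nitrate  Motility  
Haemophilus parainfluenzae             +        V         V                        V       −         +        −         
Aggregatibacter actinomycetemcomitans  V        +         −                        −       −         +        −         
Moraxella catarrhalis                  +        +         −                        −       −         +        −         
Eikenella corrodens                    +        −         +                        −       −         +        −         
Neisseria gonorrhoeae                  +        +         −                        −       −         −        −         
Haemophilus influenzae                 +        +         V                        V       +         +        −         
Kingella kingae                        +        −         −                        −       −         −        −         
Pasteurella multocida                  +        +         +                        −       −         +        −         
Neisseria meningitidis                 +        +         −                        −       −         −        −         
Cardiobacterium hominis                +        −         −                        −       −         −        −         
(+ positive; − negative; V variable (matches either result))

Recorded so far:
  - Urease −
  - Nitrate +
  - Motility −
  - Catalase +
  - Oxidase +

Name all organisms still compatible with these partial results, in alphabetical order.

Aggregatibacter actinomycetemcomitans, Haemophilus influenzae, Haemophilus parainfluenzae, Moraxella catarrhalis, Pasteurella multocida

Oxidase +: all 10 remaining candidates are consistent.
Urease −: all 10 remaining candidates are consistent.
Motility −: all 10 remaining candidates are consistent.
Catalase +: excludes Eikenella corrodens, Kingella kingae, Cardiobacterium hominis — 7 left.
Nitrate +: excludes Neisseria gonorrhoeae, Neisseria meningitidis — 5 left.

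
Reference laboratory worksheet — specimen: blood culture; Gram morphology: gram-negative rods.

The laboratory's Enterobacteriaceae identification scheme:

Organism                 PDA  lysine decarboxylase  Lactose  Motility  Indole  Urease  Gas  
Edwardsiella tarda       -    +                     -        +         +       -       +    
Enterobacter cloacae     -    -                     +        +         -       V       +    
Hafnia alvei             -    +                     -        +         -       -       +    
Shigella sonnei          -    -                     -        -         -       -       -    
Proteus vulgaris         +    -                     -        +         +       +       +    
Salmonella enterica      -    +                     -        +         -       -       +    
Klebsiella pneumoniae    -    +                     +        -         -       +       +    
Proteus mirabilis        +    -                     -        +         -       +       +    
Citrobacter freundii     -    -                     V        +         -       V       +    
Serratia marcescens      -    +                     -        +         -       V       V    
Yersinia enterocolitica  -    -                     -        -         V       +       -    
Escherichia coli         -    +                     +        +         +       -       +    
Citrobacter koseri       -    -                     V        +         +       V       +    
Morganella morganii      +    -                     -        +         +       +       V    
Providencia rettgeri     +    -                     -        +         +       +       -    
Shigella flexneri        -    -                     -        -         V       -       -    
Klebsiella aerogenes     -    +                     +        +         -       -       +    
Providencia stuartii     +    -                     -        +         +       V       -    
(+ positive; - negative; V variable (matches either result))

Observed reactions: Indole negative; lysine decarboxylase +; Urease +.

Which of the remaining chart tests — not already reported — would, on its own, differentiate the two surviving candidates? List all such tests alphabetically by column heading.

Indole -: excludes 7 organisms — 11 left.
lysine decarboxylase +: excludes 6 organisms — 5 left.
Urease +: excludes Hafnia alvei, Salmonella enterica, Klebsiella aerogenes — 2 left.
Two candidates remain: Klebsiella pneumoniae and Serratia marcescens.
  PDA: - vs - — same for both, does not separate.
  Lactose: Klebsiella pneumoniae +, Serratia marcescens - — discriminates.
  Motility: Klebsiella pneumoniae -, Serratia marcescens + — discriminates.
  Gas: + vs V — variable for at least one, does not separate.

Lactose, Motility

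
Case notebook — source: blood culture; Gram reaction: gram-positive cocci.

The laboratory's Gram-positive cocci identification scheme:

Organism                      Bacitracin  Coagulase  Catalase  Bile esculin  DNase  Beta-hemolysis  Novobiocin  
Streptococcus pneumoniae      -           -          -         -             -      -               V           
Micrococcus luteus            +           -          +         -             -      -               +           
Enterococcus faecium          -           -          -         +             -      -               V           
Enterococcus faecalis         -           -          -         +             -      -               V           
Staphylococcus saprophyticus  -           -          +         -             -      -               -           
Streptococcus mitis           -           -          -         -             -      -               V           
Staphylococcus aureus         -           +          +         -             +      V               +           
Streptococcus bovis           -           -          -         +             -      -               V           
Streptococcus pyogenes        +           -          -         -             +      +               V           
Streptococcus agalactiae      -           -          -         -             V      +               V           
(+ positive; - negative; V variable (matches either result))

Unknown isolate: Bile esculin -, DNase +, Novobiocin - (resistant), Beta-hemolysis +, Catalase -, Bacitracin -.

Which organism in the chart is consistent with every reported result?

Novobiocin -: excludes Micrococcus luteus, Staphylococcus aureus — 8 left.
Beta-hemolysis +: excludes 6 organisms — 2 left.
Bacitracin -: excludes Streptococcus pyogenes — 1 left.
DNase +: the one remaining candidate is consistent.
Bile esculin -: the one remaining candidate is consistent.
Catalase -: the one remaining candidate is consistent.

Streptococcus agalactiae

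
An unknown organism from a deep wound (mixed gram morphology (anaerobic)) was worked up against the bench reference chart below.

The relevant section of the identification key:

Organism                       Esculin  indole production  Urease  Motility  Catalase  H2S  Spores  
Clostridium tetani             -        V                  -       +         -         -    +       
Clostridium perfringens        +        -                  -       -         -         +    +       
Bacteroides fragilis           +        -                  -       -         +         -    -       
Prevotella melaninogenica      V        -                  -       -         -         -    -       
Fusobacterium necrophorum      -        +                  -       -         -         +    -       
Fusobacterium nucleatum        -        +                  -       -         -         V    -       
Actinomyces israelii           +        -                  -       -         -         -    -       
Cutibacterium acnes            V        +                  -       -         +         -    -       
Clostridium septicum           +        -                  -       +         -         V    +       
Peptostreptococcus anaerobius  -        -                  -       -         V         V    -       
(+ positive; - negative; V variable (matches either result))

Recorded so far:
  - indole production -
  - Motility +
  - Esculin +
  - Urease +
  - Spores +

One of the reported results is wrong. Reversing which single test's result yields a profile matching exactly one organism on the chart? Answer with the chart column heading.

Urease

As reported, no row in the chart matches all 5 reactions.
Reversing Spores → still no organism matches.
Reversing Urease (to -) → unique match: Clostridium septicum.
Reversing Motility → still no organism matches.
Reversing indole production → still no organism matches.
Reversing Esculin → still no organism matches.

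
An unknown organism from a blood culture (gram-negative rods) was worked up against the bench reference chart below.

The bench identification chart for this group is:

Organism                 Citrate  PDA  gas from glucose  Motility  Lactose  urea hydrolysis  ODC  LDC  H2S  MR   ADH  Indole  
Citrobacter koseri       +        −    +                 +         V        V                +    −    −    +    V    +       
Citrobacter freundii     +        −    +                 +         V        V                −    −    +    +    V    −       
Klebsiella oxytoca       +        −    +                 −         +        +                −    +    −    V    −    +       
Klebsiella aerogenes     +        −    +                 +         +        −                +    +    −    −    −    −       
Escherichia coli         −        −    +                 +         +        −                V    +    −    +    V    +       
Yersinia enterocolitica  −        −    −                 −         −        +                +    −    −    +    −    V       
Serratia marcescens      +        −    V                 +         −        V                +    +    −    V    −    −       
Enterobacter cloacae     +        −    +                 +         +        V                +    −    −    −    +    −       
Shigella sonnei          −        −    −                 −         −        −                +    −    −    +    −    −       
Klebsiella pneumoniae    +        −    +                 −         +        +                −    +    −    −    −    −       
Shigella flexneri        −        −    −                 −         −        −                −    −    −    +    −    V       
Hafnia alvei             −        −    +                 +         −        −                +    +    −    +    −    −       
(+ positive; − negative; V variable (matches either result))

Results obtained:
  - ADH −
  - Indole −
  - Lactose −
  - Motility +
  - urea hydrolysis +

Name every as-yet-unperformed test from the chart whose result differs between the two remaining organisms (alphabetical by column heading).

Motility +: excludes 5 organisms — 7 left.
ADH −: excludes Enterobacter cloacae — 6 left.
Lactose −: excludes Klebsiella aerogenes, Escherichia coli — 4 left.
Indole −: excludes Citrobacter koseri — 3 left.
urea hydrolysis +: excludes Hafnia alvei — 2 left.
Two candidates remain: Citrobacter freundii and Serratia marcescens.
  Citrate: + vs + — same for both, does not separate.
  PDA: − vs − — same for both, does not separate.
  gas from glucose: + vs V — variable for at least one, does not separate.
  ODC: Citrobacter freundii −, Serratia marcescens + — discriminates.
  LDC: Citrobacter freundii −, Serratia marcescens + — discriminates.
  H2S: Citrobacter freundii +, Serratia marcescens − — discriminates.
  MR: + vs V — variable for at least one, does not separate.

H2S, LDC, ODC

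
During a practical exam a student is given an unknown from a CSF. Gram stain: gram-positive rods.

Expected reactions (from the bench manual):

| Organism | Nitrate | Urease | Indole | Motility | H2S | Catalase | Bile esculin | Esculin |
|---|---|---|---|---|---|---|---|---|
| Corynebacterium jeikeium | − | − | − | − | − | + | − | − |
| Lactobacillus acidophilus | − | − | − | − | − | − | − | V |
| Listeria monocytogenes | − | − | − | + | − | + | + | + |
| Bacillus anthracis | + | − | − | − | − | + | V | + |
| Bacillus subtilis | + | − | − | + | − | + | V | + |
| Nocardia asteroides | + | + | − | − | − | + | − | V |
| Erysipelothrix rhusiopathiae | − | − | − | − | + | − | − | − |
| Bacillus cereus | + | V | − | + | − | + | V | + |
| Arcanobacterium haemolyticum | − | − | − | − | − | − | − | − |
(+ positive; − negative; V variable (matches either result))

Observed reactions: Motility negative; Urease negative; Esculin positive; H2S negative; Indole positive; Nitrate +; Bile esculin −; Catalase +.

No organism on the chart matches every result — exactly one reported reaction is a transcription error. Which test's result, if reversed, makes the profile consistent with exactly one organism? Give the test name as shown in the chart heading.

As reported, no row in the chart matches all 8 reactions.
Reversing Motility → still no organism matches.
Reversing Nitrate → still no organism matches.
Reversing Catalase → still no organism matches.
Reversing Urease → still no organism matches.
Reversing H2S → still no organism matches.
Reversing Esculin → still no organism matches.
Reversing Bile esculin → still no organism matches.
Reversing Indole (to −) → unique match: Bacillus anthracis.

Indole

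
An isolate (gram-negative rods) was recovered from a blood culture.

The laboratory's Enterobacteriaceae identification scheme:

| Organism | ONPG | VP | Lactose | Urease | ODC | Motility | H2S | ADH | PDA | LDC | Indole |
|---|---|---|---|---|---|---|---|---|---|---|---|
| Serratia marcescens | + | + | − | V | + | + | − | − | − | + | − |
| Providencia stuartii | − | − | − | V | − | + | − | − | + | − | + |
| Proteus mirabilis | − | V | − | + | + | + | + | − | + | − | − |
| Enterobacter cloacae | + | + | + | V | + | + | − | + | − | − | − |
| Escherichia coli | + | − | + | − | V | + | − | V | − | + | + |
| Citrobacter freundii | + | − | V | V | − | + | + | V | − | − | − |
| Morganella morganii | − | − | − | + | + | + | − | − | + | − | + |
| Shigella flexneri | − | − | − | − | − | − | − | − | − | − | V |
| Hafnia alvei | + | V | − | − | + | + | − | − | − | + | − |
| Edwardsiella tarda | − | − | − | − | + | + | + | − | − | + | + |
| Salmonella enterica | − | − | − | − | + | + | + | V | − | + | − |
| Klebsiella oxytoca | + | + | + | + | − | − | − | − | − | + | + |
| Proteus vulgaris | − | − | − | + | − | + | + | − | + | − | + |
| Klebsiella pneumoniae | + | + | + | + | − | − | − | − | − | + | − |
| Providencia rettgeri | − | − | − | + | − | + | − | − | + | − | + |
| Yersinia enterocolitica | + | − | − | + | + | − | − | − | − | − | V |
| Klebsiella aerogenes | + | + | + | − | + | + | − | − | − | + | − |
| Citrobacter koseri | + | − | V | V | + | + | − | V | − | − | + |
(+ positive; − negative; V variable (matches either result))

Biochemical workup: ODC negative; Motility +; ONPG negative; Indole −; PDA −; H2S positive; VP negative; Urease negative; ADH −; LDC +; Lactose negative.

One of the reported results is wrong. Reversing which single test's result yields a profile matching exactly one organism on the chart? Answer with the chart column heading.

ODC

As reported, no row in the chart matches all 11 reactions.
Reversing ONPG → still no organism matches.
Reversing Motility → still no organism matches.
Reversing PDA → still no organism matches.
Reversing ADH → still no organism matches.
Reversing ODC (to +) → unique match: Salmonella enterica.
Reversing H2S → still no organism matches.
Reversing LDC → still no organism matches.
Reversing Lactose → still no organism matches.
Reversing Indole → still no organism matches.
Reversing VP → still no organism matches.
Reversing Urease → still no organism matches.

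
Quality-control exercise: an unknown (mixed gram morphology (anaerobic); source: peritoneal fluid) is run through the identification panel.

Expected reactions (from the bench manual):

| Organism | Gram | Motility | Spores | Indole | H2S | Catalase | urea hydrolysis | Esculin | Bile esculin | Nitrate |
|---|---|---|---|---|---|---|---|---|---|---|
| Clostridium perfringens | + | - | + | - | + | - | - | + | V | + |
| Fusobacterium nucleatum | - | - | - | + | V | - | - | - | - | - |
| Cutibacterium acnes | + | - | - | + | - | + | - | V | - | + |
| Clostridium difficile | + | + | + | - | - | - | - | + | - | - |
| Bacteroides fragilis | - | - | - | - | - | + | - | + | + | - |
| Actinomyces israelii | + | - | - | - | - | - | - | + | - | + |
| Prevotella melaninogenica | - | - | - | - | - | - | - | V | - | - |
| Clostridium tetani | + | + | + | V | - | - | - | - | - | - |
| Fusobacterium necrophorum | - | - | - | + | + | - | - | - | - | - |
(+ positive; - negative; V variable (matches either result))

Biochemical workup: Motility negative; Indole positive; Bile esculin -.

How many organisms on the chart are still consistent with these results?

Indole +: excludes 5 organisms — 4 left.
Motility -: excludes Clostridium tetani — 3 left.
Bile esculin -: all 3 remaining candidates are consistent.
Still consistent: Cutibacterium acnes, Fusobacterium necrophorum, Fusobacterium nucleatum.

3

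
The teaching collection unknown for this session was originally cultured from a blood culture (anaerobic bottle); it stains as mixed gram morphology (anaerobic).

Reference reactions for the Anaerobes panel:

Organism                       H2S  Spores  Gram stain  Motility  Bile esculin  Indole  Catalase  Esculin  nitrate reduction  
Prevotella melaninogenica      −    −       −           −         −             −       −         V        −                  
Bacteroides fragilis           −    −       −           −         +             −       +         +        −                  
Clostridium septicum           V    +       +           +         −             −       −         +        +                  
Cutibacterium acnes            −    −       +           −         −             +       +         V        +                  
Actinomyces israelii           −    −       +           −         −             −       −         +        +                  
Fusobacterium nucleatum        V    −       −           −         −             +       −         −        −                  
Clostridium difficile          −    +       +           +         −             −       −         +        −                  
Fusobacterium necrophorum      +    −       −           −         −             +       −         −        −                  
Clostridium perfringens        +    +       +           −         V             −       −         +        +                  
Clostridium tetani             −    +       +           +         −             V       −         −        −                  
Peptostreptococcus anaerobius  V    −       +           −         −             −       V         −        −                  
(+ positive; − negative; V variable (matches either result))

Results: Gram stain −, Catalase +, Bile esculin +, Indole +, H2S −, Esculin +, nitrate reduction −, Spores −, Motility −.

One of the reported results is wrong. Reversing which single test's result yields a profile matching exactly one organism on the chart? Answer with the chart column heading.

Indole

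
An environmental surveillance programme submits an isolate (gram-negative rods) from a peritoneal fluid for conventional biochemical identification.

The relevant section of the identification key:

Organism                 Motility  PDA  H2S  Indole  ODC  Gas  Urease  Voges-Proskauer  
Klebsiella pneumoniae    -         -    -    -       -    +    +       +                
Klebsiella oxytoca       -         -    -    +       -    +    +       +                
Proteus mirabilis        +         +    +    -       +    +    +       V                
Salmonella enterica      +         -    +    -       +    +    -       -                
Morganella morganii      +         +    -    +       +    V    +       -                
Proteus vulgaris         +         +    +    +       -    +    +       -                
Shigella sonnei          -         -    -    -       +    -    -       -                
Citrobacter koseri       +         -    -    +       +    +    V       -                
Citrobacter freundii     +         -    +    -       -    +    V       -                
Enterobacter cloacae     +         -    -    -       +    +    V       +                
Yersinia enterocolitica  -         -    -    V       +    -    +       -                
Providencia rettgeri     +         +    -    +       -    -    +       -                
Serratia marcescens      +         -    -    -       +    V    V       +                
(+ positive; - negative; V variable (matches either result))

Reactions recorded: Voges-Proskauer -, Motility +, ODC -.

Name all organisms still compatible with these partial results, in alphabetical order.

Citrobacter freundii, Proteus vulgaris, Providencia rettgeri

Voges-Proskauer -: excludes Klebsiella pneumoniae, Klebsiella oxytoca, Enterobacter cloacae, Serratia marcescens — 9 left.
ODC -: excludes 6 organisms — 3 left.
Motility +: all 3 remaining candidates are consistent.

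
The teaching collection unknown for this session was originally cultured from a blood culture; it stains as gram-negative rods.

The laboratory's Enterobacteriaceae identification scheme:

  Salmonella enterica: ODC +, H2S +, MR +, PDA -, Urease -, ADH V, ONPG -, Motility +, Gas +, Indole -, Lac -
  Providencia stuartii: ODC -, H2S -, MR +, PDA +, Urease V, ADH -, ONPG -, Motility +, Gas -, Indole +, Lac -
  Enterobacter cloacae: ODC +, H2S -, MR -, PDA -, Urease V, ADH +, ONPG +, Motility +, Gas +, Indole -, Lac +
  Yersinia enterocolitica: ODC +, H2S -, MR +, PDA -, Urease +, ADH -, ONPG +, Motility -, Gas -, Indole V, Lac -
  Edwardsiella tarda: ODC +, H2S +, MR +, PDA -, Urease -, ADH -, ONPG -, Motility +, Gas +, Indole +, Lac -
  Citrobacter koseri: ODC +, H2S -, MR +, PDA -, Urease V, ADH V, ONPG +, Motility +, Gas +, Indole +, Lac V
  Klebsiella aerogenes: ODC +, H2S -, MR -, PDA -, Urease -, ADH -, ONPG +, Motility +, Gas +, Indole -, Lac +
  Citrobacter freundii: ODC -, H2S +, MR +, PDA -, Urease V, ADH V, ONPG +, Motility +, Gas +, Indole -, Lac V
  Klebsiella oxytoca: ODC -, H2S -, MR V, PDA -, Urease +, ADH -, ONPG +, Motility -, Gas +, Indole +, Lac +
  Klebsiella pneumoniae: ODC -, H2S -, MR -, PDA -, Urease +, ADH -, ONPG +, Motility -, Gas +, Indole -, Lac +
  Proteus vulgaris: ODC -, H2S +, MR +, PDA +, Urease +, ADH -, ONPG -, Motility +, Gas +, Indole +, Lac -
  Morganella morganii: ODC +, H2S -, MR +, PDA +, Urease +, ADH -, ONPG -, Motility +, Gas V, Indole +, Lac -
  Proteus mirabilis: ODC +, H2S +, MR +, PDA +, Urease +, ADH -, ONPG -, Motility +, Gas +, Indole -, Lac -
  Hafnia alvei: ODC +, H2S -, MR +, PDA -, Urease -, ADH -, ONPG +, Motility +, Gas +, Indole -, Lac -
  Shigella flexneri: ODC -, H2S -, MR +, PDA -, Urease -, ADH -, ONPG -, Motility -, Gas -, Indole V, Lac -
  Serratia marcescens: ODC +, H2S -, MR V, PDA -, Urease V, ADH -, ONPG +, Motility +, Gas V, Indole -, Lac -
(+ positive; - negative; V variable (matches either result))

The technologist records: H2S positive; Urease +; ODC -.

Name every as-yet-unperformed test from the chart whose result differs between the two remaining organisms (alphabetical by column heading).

H2S +: excludes 11 organisms — 5 left.
Urease +: excludes Salmonella enterica, Edwardsiella tarda — 3 left.
ODC -: excludes Proteus mirabilis — 2 left.
Two candidates remain: Citrobacter freundii and Proteus vulgaris.
  MR: + vs + — same for both, does not separate.
  PDA: Citrobacter freundii -, Proteus vulgaris + — discriminates.
  ADH: V vs - — variable for at least one, does not separate.
  ONPG: Citrobacter freundii +, Proteus vulgaris - — discriminates.
  Motility: + vs + — same for both, does not separate.
  Gas: + vs + — same for both, does not separate.
  Indole: Citrobacter freundii -, Proteus vulgaris + — discriminates.
  Lac: V vs - — variable for at least one, does not separate.

Indole, ONPG, PDA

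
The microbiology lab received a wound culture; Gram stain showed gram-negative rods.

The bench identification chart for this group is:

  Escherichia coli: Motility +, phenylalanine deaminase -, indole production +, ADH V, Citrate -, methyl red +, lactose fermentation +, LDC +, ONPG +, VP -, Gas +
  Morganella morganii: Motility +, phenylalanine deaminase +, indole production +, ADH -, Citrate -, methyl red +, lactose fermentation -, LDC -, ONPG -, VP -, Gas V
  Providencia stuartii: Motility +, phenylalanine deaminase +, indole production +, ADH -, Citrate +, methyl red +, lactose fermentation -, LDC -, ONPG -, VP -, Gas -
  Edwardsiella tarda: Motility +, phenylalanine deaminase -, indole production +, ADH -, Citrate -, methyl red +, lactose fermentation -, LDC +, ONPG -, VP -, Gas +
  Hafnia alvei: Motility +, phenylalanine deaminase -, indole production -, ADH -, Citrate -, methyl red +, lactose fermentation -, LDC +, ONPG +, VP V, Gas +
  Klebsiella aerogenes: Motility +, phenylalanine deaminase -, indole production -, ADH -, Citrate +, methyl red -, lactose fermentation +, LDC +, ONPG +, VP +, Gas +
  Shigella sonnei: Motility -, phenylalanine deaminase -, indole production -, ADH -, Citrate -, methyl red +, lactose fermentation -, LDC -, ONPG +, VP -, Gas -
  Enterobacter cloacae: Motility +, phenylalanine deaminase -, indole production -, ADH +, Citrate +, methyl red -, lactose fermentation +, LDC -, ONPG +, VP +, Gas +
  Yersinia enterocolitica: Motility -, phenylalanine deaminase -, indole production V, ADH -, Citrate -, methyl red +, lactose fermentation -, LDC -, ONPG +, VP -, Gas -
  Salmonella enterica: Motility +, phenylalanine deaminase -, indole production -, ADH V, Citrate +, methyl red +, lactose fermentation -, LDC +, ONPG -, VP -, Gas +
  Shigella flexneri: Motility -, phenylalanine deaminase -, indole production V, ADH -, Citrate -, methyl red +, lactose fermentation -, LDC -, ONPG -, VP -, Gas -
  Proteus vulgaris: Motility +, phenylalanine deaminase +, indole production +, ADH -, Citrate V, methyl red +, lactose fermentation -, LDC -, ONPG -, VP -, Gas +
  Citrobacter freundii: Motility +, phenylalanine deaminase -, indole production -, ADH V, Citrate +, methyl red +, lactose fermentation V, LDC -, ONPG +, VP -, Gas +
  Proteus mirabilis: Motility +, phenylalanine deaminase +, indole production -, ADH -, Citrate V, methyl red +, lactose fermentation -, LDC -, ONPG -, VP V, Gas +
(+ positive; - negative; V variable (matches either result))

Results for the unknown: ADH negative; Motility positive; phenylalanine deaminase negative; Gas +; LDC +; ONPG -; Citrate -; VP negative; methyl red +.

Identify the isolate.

Edwardsiella tarda

methyl red +: excludes Klebsiella aerogenes, Enterobacter cloacae — 12 left.
VP -: all 12 remaining candidates are consistent.
ONPG -: excludes 5 organisms — 7 left.
LDC +: excludes 5 organisms — 2 left.
Motility +: all 2 remaining candidates are consistent.
Gas +: all 2 remaining candidates are consistent.
Citrate -: excludes Salmonella enterica — 1 left.
ADH -: the one remaining candidate is consistent.
phenylalanine deaminase -: the one remaining candidate is consistent.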